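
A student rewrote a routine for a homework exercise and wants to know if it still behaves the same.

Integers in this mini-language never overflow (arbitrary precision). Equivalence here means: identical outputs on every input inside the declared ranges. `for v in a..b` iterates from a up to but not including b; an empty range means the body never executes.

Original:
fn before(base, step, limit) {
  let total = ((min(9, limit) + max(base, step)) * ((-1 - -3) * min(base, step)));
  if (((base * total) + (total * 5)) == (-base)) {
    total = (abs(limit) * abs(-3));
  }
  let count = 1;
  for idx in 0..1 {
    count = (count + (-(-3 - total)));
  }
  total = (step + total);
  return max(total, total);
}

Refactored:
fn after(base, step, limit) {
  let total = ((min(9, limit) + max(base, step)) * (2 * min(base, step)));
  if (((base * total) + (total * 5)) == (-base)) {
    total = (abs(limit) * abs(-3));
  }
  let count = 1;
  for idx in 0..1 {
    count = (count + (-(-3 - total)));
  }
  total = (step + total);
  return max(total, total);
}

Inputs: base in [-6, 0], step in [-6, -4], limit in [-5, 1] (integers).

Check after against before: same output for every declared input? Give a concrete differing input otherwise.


The two versions differ — the changes include arithmetic usage differs; and constant usage differs.
Tracing base=0, step=-6, limit=-2: before: total becomes 24; next (((base * total) + (total * 5)) == (-base)) evaluates to false; next count becomes 1; next at idx=0:; next count becomes 28; next total becomes 18; next final value 18 | after: total becomes 24; next (((base * total) + (total * 5)) == (-base)) evaluates to false; next count becomes 1; next at idx=0:; next count becomes 28; next total becomes 18; next final value 18 — matching result 18.
Across all 147 domain points the two functions coincide.
verdict: equivalent


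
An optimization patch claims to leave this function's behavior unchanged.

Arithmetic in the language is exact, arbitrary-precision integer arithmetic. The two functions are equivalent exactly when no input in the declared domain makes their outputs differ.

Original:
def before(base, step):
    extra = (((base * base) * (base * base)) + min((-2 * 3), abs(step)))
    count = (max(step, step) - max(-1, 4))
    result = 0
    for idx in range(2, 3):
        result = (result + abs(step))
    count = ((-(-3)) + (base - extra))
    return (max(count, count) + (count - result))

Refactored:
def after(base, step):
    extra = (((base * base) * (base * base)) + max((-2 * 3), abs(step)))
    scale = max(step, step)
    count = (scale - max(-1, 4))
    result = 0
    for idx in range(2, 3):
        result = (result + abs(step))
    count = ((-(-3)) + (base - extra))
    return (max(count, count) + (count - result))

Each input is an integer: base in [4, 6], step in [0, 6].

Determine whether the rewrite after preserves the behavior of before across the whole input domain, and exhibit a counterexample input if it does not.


The rewrite breaks on base=4, step=0, where the results are -486 and -498.
before: extra=250, then count=-4, then result=0, then (idx=2), then result=0, then count=-243, then returns -486
after: extra=256, then scale=0, then count=-4, then result=0, then (idx=2), then result=0, then count=-249, then returns -498
verdict: not equivalent; witness: base=4, step=0


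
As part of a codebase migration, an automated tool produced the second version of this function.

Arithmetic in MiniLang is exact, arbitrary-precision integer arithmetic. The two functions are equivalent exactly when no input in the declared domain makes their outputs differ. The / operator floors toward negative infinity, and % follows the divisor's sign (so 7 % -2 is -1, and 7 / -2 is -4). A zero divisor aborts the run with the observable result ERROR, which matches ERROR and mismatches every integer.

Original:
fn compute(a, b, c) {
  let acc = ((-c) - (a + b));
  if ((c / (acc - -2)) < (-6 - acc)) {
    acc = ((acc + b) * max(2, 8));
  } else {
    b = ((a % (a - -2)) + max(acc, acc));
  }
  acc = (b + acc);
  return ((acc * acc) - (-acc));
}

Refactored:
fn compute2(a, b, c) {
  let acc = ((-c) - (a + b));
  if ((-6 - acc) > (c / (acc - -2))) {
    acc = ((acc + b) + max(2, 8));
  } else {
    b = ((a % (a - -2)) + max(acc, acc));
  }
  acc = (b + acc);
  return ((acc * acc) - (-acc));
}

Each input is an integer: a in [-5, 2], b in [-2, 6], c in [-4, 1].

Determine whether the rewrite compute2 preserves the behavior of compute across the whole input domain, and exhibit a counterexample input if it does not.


Take a=-1, b=6, c=1.
compute: acc := -6 | ((c / (acc - -2)) < (-6 - acc)): true | acc := 0 | acc := 6 | result 42
compute2: acc := -6 | ((-6 - acc) > (c / (acc - -2))): true | acc := 8 | acc := 14 | result 210
42 vs 210 — the two versions disagree here.
verdict: not equivalent; witness: a=-1, b=6, c=1


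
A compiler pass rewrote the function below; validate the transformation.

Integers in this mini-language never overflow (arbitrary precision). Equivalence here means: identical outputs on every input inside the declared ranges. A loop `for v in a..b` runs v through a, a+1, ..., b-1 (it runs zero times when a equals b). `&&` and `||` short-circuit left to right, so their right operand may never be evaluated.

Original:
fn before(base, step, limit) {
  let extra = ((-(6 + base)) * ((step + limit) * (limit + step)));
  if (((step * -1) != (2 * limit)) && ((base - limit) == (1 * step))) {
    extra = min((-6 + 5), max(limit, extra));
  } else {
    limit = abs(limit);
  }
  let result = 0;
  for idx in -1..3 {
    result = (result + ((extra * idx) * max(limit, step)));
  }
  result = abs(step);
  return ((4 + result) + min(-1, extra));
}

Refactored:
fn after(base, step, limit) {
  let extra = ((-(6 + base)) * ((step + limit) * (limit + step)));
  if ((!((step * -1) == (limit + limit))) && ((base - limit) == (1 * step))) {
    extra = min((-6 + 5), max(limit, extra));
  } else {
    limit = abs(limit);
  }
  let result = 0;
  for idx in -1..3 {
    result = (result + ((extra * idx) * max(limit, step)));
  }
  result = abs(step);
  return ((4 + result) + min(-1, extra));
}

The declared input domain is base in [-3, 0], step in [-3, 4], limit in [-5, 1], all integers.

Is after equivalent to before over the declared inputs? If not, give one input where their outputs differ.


Comparing the listings, the differences include: boolean connective usage differs; also arithmetic usage differs; also comparison usage differs; also constant usage differs.
As a probe, take base=-1, step=4, limit=-3: before runs extra=-5, then (((step * -1) != (2 * limit)) && ((base - limit) == (1 * step))) is false, then limit=3, then result=0, then (idx=-1), then result=20, then (idx=0), then result=20, then (idx=1), then result=0, then (idx=2), then result=-40, then result=4, then returns 3; after runs extra=-5, then ((!((step * -1) == (limit + limit))) && ((base - limit) == (1 * step))) is false, then limit=3, then result=0, then (idx=-1), then result=20, then (idx=0), then result=20, then (idx=1), then result=0, then (idx=2), then result=-40, then result=4, then returns 3; both end at 3.
An exhaustive pass over the 224 declared inputs shows identical outputs.
verdict: equivalent


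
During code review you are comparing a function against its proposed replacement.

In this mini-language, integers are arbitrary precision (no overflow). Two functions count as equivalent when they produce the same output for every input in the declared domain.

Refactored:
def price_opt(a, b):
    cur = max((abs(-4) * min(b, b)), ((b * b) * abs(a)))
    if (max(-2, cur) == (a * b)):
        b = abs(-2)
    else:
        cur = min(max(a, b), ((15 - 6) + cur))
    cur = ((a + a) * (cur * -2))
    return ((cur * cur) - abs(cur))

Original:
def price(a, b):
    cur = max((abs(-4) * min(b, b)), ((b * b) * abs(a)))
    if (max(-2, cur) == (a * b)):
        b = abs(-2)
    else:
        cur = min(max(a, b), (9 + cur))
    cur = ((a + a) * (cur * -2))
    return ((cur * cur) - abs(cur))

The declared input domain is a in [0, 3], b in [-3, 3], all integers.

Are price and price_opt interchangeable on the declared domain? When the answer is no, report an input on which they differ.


The two versions differ — the changes include constant usage differs, plus arithmetic usage differs.
As a probe, take a=3, b=-3: price runs cur becomes 27; next (max(-2, cur) == (a * b)) evaluates to false; next cur becomes 3; next cur becomes -36; next final value 1260; price_opt runs cur becomes 27; next (max(-2, cur) == (a * b)) evaluates to false; next cur becomes 3; next cur becomes -36; next final value 1260; both end at 1260.
Every one of the 28 inputs gives matching results.
verdict: equivalent


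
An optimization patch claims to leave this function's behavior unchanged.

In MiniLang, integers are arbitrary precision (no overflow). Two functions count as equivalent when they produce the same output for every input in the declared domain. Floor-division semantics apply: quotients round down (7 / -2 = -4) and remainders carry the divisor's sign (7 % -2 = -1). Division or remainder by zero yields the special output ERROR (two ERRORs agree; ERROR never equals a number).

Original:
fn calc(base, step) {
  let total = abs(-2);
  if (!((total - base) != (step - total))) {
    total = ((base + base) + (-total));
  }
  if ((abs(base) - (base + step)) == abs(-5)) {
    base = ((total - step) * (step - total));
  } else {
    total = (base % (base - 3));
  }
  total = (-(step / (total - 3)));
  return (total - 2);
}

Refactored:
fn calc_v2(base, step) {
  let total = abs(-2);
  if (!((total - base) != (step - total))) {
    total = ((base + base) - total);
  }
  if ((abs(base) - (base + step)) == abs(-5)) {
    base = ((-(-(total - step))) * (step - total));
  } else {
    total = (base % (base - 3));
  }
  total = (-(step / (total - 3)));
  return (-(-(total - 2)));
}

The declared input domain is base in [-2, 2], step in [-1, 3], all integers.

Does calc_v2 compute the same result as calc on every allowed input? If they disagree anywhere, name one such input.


Differences: arithmetic usage differs — yet all 25 inputs agree.
verdict: equivalent


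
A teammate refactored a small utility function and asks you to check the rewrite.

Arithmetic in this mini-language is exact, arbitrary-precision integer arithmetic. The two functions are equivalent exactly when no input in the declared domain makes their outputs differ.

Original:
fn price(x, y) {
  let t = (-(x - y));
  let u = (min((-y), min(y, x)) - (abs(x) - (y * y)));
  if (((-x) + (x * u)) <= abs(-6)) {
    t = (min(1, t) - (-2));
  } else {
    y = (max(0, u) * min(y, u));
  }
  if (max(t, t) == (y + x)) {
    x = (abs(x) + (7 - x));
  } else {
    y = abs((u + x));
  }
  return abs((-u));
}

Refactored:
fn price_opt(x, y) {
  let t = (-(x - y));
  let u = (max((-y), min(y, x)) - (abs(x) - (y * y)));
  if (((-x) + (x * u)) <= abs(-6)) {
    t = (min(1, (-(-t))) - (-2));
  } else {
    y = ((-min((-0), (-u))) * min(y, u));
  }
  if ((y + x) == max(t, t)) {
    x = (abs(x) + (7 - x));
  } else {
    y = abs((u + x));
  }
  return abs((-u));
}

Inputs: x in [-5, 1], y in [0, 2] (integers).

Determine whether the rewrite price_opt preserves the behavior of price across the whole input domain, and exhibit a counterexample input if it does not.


Evaluate both at x=-5, y=0.
price: t becomes 5; next u becomes -10; next (((-x) + (x * u)) <= abs(-6)) evaluates to false; next y becomes 0; next (max(t, t) == (y + x)) evaluates to false; next y becomes 15; next final value 10
price_opt: t becomes 5; next u becomes -5; next (((-x) + (x * u)) <= abs(-6)) evaluates to false; next y becomes 0; next ((y + x) == max(t, t)) evaluates to false; next y becomes 10; next final value 5
10 against 5: the behavior changed.
verdict: not equivalent; witness: x=-5, y=0


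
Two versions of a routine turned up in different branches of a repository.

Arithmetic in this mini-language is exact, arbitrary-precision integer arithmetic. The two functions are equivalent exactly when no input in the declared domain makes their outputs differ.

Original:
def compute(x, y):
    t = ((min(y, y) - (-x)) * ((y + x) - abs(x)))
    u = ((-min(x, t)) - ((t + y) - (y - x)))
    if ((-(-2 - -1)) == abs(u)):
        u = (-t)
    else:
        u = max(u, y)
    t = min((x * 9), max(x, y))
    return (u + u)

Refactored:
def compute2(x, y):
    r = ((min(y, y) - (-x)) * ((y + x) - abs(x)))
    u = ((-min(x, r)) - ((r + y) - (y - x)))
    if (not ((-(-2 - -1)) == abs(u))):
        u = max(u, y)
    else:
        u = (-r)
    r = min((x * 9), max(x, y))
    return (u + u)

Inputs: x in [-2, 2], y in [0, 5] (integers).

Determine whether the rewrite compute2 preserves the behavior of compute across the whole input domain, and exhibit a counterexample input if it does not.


Although boolean connective usage differs; also local variable names differ, 30/30 inputs agree.
verdict: equivalent


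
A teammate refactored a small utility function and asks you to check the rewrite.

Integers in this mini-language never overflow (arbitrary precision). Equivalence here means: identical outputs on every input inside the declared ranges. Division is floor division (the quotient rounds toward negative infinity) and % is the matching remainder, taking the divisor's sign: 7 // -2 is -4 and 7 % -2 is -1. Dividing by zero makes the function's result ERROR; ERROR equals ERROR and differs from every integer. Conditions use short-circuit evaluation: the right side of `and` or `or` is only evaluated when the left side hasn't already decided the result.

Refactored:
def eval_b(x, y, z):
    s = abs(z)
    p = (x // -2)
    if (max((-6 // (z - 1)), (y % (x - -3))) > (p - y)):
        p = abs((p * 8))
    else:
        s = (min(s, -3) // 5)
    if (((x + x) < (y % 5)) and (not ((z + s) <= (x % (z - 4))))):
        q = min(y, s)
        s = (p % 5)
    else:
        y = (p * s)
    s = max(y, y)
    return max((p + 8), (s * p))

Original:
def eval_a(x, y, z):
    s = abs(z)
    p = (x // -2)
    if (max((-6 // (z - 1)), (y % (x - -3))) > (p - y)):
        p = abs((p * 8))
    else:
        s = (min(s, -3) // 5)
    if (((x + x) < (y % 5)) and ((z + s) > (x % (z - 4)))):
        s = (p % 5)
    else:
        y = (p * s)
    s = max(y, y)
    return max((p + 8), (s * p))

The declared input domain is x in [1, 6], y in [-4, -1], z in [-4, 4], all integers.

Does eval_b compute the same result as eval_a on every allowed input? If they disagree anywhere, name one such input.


This is a faithful refactor — comparison usage differs; also boolean connective usage differs; also min/max/abs usage differs; also statement counts differ; also local variable names differ, but the computed results match everywhere.
Tracing x=1, y=-4, z=3: eval_a: s := 3 | p := -1 | (max((-6 // (z - 1)), (y % (x - -3))) > (p - y)): false | s := -1 | (((x + x) < (y % 5)) and ((z + s) > (x % (z - 4)))): false | y := 1 | s := 1 | result 7 | eval_b: s := 3 | p := -1 | (max((-6 // (z - 1)), (y % (x - -3))) > (p - y)): false | s := -1 | (((x + x) < (y % 5)) and (not ((z + s) <= (x % (z - 4))))): false | y := 1 | s := 1 | result 7 — matching result 7.
Every one of the 216 inputs gives matching results.
verdict: equivalent


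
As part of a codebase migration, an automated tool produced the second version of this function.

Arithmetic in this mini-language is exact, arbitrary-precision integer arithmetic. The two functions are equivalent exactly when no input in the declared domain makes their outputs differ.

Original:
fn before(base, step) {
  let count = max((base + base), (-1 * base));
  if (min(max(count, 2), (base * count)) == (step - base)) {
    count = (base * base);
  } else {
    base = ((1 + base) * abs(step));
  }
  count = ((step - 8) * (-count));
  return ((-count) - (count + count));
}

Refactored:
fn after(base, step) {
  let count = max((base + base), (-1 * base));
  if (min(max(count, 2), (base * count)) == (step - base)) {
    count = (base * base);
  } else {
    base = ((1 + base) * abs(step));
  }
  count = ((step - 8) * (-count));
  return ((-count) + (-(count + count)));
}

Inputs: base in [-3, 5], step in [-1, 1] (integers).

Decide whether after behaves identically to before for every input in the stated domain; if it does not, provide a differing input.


The two versions differ — the changes include arithmetic usage differs.
Tracing base=2, step=-1: before: count becomes 4; next (min(max(count, 2), (base * count)) == (step - base)) evaluates to false; next base becomes 3; next count becomes 36; next final value -108 | after: count becomes 4; next (min(max(count, 2), (base * count)) == (step - base)) evaluates to false; next base becomes 3; next count becomes 36; next final value -108 — matching result -108.
Checked all 27 inputs in the declared domain: the outputs agree on every one.
verdict: equivalent


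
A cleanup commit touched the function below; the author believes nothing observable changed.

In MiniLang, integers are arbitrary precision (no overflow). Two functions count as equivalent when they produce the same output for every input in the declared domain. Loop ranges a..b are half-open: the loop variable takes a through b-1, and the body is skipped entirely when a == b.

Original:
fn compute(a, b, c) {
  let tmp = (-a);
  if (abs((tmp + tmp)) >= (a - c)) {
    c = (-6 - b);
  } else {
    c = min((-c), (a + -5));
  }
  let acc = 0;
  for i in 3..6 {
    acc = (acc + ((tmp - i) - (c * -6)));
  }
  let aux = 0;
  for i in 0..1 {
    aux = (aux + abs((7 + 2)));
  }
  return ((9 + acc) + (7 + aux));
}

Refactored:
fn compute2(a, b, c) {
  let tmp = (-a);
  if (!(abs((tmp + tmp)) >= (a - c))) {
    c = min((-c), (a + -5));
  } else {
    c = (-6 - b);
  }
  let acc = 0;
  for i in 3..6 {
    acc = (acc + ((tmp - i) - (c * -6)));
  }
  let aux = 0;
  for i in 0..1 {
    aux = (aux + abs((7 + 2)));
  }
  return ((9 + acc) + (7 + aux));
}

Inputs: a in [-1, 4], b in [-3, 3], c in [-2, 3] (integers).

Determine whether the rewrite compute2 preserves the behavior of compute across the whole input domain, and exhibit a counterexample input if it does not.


The two are interchangeable: boolean connective usage differs, and every declared input agrees.
Spot check at a=4, b=-3, c=0 — compute: tmp becomes -4; next (abs((tmp + tmp)) >= (a - c)) evaluates to true; next c becomes -3; next acc becomes 0; next at i=3:; next acc becomes -25; next at i=4:; next acc becomes -51; next at i=5:; next acc becomes -78; next aux becomes 0; next at i=0:; next aux becomes 9; next final value -53. compute2: tmp becomes -4; next (!(abs((tmp + tmp)) >= (a - c))) evaluates to false; next c becomes -3; next acc becomes 0; next at i=3:; next acc becomes -25; next at i=4:; next acc becomes -51; next at i=5:; next acc becomes -78; next aux becomes 0; next at i=0:; next aux becomes 9; next final value -53. Both give -53.
Checked all 252 inputs in the declared domain: the outputs agree on every one.
verdict: equivalent


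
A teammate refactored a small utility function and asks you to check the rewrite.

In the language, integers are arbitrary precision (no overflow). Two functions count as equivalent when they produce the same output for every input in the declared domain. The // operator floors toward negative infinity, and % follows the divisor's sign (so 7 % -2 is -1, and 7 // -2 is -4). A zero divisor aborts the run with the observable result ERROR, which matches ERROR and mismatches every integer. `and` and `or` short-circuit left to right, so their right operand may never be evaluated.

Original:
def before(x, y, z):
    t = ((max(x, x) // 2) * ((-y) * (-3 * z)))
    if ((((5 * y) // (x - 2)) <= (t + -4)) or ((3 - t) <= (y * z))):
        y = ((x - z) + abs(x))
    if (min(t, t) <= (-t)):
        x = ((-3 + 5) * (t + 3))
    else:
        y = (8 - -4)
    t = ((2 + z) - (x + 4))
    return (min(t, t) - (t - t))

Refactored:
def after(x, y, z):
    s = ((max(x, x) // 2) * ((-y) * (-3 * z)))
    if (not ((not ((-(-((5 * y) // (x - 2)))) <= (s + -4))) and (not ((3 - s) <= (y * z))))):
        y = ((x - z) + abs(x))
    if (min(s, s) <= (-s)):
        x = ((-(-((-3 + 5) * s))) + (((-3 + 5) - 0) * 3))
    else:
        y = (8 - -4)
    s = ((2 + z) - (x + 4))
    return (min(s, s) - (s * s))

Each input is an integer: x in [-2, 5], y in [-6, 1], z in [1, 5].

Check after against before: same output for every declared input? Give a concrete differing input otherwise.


Not equivalent: x=-2, y=-6, z=1 separates them (1 vs 0).
before: t = 18; ((((5 * y) // (x - 2)) <= (t + -4)) or ((3 - t) <= (y * z))) -> true; y = -1; (min(t, t) <= (-t)) -> false; y = 12; t = 1; return 1
after: s = 18; (not ((not ((-(-((5 * y) // (x - 2)))) <= (s + -4))) and (not ((3 - s) <= (y * z))))) -> true; y = -1; (min(s, s) <= (-s)) -> false; y = 12; s = 1; return 0
verdict: not equivalent; witness: x=-2, y=-6, z=1


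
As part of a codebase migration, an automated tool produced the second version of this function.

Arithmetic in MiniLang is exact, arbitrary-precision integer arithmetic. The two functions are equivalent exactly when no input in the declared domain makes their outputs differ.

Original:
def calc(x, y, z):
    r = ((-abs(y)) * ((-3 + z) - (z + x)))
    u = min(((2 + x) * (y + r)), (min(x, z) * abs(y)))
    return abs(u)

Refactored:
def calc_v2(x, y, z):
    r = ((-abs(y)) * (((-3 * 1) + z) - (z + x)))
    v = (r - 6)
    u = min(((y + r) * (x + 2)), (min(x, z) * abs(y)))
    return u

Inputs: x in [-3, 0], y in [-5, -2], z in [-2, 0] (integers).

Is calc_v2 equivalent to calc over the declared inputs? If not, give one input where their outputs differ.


Take x=-3, y=-5, z=-2.
calc: r=0, then u=-15, then returns 15
calc_v2: r=0, then v=-6, then u=-15, then returns -15
15 against -15: the behavior changed.
verdict: not equivalent; witness: x=-3, y=-5, z=-2


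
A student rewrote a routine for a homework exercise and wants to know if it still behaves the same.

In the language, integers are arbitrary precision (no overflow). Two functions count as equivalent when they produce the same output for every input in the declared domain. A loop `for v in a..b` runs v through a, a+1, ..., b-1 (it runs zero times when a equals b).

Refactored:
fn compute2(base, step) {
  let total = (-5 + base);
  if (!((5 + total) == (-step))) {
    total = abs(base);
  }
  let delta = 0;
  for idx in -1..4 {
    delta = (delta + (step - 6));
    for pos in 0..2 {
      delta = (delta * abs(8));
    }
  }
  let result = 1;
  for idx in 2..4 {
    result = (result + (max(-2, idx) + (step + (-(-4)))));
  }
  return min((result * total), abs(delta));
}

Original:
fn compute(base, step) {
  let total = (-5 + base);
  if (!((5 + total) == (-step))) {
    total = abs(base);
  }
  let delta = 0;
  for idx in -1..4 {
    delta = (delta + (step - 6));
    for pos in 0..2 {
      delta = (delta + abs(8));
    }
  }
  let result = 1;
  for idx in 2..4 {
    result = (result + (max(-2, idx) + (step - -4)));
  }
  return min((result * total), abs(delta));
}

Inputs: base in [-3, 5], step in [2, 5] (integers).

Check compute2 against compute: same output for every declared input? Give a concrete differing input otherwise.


There is a counterexample at base=4, step=2: 60 on one side, 72 on the other.
compute: total=-1, then (!((5 + total) == (-step))) is true, then total=4, then delta=0, then (idx=-1), then delta=-4, then (pos=0), then delta=4, then (pos=1), then delta=12, then (idx=0), then delta=8, then (pos=0), then delta=16, then (pos=1), then delta=24, then (idx=1), then delta=20, then (pos=0), then delta=28, then (pos=1), then delta=36, then (idx=2), then delta=32, then (pos=0), then delta=40, then (pos=1), then delta=48, then (idx=3), then delta=44, then (pos=0), then delta=52, then (pos=1), then delta=60, then result=1, then (idx=2), then result=9, then (idx=3), then result=18, then returns 60
compute2: total=-1, then (!((5 + total) == (-step))) is true, then total=4, then delta=0, then (idx=-1), then delta=-4, then (pos=0), then delta=-32, then (pos=1), then delta=-256, then (idx=0), then delta=-260, then (pos=0), then delta=-2080, then (pos=1), then delta=-16640, then (idx=1), then delta=-16644, then (pos=0), then delta=-133152, then (pos=1), then delta=-1065216, then (idx=2), then delta=-1065220, then (pos=0), then delta=-8521760, then (pos=1), then delta=-68174080, then (idx=3), then delta=-68174084, then (pos=0), then delta=-545392672, then (pos=1), then delta=-4363141376, then result=1, then (idx=2), then result=9, then (idx=3), then result=18, then returns 72
verdict: not equivalent; witness: base=4, step=2


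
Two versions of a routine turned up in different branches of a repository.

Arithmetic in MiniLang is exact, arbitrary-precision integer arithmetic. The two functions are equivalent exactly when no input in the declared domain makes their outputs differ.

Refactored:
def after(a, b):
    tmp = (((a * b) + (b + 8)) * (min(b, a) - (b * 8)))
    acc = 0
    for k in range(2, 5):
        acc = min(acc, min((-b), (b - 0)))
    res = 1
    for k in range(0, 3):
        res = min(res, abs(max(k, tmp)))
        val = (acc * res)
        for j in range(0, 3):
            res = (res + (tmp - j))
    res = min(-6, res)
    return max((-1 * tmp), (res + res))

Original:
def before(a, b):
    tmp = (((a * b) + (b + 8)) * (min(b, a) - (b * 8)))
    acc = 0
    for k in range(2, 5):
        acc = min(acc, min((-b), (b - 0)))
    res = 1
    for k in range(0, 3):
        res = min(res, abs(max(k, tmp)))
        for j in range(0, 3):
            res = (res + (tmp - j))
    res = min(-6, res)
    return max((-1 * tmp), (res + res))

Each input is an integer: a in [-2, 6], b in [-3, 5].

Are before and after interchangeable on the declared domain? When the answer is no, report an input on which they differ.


Equivalent — the differences include local variable names differ, statement counts differ, arithmetic usage differs, yet no declared input distinguishes the two.
As a probe, take a=-2, b=0: before runs tmp=-16, then acc=0, then (k=2), then acc=0, then (k=3), then acc=0, then (k=4), then acc=0, then res=1, then (k=0), then res=0, then (j=0), then res=-16, then (j=1), then res=-33, then (j=2), then res=-51, then (k=1), then res=-51, then (j=0), then res=-67, then (j=1), then res=-84, then (j=2), then res=-102, then (k=2), then res=-102, then (j=0), then res=-118, then (j=1), then res=-135, then (j=2), then res=-153, then res=-153, then returns 16; after runs tmp=-16, then acc=0, then (k=2), then acc=0, then (k=3), then acc=0, then (k=4), then acc=0, then res=1, then (k=0), then res=0, then val=0, then (j=0), then res=-16, then (j=1), then res=-33, then (j=2), then res=-51, then (k=1), then res=-51, then val=0, then (j=0), then res=-67, then (j=1), then res=-84, then (j=2), then res=-102, then (k=2), then res=-102, then val=0, then (j=0), then res=-118, then (j=1), then res=-135, then (j=2), then res=-153, then res=-153, then returns 16; both end at 16.
Across all 81 domain points the two functions coincide.
verdict: equivalent


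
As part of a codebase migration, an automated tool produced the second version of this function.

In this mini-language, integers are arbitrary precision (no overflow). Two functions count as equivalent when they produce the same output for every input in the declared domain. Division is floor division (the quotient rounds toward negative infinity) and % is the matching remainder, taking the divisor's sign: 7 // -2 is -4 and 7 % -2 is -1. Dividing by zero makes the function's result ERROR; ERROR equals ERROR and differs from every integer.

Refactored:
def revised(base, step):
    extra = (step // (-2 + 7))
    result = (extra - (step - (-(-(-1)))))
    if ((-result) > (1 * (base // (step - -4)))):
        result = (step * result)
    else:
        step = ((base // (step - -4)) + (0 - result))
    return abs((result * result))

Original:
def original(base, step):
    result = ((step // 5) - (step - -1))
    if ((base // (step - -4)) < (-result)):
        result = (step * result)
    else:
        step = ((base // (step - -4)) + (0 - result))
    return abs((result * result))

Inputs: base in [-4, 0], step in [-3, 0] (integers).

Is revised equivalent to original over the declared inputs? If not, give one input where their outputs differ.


Behavior is preserved: although statement counts differ, and comparison usage differs, and arithmetic usage differs, and constant usage differs, and local variable names differ, the outputs never diverge.
One worked example (base=0, step=0) — original: result becomes -1; next ((base // (step - -4)) < (-result)) evaluates to true; next result becomes 0; next final value 0; revised: extra becomes 0; next result becomes -1; next ((-result) > (1 * (base // (step - -4)))) evaluates to true; next result becomes 0; next final value 0; agreement on 0.
Every one of the 20 inputs gives matching results.
verdict: equivalent


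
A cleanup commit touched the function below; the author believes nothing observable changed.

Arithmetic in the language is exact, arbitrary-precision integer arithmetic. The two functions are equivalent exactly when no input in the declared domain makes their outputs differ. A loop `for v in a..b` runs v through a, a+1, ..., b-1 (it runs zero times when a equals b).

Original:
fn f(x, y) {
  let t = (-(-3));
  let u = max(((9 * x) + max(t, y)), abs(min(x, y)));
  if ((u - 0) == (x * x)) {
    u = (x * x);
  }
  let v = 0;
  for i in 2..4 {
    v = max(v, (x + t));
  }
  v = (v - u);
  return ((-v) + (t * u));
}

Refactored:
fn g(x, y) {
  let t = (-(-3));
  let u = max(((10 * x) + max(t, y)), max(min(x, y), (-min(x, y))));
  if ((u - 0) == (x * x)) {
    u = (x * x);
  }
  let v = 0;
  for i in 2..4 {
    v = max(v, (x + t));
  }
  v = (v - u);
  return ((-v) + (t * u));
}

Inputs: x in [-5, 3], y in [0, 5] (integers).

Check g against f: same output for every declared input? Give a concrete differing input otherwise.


Evaluate both at x=1, y=0.
f: t = 3; u = 12; ((u - 0) == (x * x)) -> false; v = 0; [i=2]; v = 4; [i=3]; v = 4; v = -8; return 44
g: t = 3; u = 13; ((u - 0) == (x * x)) -> false; v = 0; [i=2]; v = 4; [i=3]; v = 4; v = -9; return 48
44 vs 48 — the two versions disagree here.
verdict: not equivalent; witness: x=1, y=0


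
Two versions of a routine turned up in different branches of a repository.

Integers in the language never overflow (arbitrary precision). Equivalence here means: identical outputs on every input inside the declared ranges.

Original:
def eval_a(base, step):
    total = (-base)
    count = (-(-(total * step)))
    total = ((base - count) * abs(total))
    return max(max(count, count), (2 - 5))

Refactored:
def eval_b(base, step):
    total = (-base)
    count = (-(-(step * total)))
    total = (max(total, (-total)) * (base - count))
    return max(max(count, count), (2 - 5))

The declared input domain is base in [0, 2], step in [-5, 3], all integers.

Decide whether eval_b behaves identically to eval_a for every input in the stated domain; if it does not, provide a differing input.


This is a faithful refactor — min/max/abs usage differs, but the computed results match everywhere.
As a probe, take base=0, step=0: eval_a runs total := 0 | count := 0 | total := 0 | result 0; eval_b runs total := 0 | count := 0 | total := 0 | result 0; both end at 0.
Across all 27 domain points the two functions coincide.
verdict: equivalent


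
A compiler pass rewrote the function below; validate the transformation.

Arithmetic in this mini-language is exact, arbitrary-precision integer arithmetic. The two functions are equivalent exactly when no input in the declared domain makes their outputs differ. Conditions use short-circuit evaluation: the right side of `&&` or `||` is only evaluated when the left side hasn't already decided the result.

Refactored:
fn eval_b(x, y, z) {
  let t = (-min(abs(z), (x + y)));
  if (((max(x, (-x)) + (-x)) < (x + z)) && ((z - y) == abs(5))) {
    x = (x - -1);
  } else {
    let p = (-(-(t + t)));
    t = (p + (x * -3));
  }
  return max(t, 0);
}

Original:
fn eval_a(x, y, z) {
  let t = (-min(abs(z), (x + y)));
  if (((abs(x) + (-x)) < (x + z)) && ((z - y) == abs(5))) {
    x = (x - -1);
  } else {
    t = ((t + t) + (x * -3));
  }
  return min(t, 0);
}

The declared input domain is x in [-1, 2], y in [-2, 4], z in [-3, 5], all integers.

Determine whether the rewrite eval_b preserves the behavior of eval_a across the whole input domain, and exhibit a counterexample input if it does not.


There is a counterexample at x=-1, y=-2, z=-3: 0 on one side, 9 on the other.
eval_a: t becomes 3; next (((abs(x) + (-x)) < (x + z)) && ((z - y) == abs(5))) evaluates to false; next t becomes 9; next final value 0
eval_b: t becomes 3; next (((max(x, (-x)) + (-x)) < (x + z)) && ((z - y) == abs(5))) evaluates to false; next p becomes 6; next t becomes 9; next final value 9
verdict: not equivalent; witness: x=-1, y=-2, z=-3


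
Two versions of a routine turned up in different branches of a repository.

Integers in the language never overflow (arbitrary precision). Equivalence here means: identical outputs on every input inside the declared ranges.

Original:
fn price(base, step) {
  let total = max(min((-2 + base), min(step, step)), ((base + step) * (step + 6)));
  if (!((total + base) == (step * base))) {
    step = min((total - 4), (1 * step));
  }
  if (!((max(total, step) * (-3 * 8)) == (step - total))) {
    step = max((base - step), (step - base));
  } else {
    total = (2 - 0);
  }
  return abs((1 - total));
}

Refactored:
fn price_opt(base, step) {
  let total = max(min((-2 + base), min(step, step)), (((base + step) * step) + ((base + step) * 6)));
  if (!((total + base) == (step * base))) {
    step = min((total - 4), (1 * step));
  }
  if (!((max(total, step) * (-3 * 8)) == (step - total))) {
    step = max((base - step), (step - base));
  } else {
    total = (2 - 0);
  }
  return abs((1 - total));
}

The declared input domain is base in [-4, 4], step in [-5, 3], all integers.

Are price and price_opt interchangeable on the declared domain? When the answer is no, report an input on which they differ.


Reading the diff, among the changes: arithmetic usage differs.
One worked example (base=2, step=-2) — price: total becomes 0; next (!((total + base) == (step * base))) evaluates to true; next step becomes -4; next (!((max(total, step) * (-3 * 8)) == (step - total))) evaluates to true; next step becomes 6; next final value 1; price_opt: total becomes 0; next (!((total + base) == (step * base))) evaluates to true; next step becomes -4; next (!((max(total, step) * (-3 * 8)) == (step - total))) evaluates to true; next step becomes 6; next final value 1; agreement on 1.
Every one of the 81 inputs gives matching results.
verdict: equivalent


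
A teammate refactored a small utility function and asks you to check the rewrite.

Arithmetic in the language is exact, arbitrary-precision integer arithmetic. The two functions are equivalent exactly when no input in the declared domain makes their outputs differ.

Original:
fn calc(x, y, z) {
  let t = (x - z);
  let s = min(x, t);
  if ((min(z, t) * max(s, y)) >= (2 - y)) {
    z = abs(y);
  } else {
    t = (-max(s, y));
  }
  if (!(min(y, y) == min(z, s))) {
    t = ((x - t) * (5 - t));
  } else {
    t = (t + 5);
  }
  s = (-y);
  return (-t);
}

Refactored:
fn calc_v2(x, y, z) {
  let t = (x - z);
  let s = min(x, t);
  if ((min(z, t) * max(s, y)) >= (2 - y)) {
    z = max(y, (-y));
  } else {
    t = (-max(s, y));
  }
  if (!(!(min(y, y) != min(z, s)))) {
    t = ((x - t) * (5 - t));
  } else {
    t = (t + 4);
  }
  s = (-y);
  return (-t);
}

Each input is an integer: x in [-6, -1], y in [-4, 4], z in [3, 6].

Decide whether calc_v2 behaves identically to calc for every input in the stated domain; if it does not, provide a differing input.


Run the pair on x=-1, y=-4, z=3.
calc: t := -4 | s := -4 | ((min(z, t) * max(s, y)) >= (2 - y)): true | z := 4 | (!(min(y, y) == min(z, s))): false | t := 1 | s := 4 | result -1
calc_v2: t := -4 | s := -4 | ((min(z, t) * max(s, y)) >= (2 - y)): true | z := 4 | (!(!(min(y, y) != min(z, s)))): false | t := 0 | s := 4 | result 0
-1 and 0 differ, so these are not the same function on this domain.
verdict: not equivalent; witness: x=-1, y=-4, z=3


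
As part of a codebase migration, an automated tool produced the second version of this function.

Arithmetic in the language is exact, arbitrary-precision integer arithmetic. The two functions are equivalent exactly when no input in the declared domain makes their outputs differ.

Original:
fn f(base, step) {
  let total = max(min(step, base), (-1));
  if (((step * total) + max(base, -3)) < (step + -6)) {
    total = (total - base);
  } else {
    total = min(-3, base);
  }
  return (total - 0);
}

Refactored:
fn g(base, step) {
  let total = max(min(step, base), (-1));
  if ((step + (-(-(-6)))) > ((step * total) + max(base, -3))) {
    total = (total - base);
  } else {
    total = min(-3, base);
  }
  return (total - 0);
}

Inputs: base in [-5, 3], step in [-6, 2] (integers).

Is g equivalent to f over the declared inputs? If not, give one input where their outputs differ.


Behavior is preserved: although comparison usage differs, the outputs never diverge.
As a probe, take base=3, step=2: f runs total := 2 | (((step * total) + max(base, -3)) < (step + -6)): false | total := -3 | result -3; g runs total := 2 | ((step + (-(-(-6)))) > ((step * total) + max(base, -3))): false | total := -3 | result -3; both end at -3.
Sweeping the whole domain (81 inputs) finds no disagreement.
verdict: equivalent


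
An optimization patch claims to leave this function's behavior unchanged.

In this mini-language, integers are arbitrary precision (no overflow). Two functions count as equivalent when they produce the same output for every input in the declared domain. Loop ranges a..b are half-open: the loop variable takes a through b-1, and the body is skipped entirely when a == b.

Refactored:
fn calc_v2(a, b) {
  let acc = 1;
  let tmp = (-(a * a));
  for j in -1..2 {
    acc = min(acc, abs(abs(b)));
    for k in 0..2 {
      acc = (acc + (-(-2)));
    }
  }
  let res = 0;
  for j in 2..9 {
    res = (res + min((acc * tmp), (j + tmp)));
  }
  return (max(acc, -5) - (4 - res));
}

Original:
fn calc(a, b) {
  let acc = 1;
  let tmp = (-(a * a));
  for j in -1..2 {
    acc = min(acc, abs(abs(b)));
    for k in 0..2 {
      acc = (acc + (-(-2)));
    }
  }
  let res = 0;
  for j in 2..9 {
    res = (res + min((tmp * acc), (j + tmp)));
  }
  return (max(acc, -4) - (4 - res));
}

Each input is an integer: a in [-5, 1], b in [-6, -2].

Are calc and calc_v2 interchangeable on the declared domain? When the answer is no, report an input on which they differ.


The edit looks behavioral (`-4` became `-5`), but over these ranges it never changes the outcome.
Spot check at a=-1, b=-5 — calc: acc := 1 | tmp := -1 | iter j=-1: | acc := 1 | iter k=0: | acc := 3 | iter k=1: | acc := 5 | iter j=0: | acc := 5 | iter k=0: | acc := 7 | iter k=1: | acc := 9 | iter j=1: | acc := 5 | iter k=0: | acc := 7 | iter k=1: | acc := 9 | res := 0 | iter j=2: | res := -9 | iter j=3: | res := -18 | iter j=4: | res := -27 | iter j=5: | res := -36 | iter j=6: | res := -45 | iter j=7: | res := -54 | iter j=8: | res := -63 | result -58. calc_v2: acc := 1 | tmp := -1 | iter j=-1: | acc := 1 | iter k=0: | acc := 3 | iter k=1: | acc := 5 | iter j=0: | acc := 5 | iter k=0: | acc := 7 | iter k=1: | acc := 9 | iter j=1: | acc := 5 | iter k=0: | acc := 7 | iter k=1: | acc := 9 | res := 0 | iter j=2: | res := -9 | iter j=3: | res := -18 | iter j=4: | res := -27 | iter j=5: | res := -36 | iter j=6: | res := -45 | iter j=7: | res := -54 | iter j=8: | res := -63 | result -58. Both give -58.
An exhaustive pass over the 35 declared inputs shows identical outputs.
verdict: equivalent


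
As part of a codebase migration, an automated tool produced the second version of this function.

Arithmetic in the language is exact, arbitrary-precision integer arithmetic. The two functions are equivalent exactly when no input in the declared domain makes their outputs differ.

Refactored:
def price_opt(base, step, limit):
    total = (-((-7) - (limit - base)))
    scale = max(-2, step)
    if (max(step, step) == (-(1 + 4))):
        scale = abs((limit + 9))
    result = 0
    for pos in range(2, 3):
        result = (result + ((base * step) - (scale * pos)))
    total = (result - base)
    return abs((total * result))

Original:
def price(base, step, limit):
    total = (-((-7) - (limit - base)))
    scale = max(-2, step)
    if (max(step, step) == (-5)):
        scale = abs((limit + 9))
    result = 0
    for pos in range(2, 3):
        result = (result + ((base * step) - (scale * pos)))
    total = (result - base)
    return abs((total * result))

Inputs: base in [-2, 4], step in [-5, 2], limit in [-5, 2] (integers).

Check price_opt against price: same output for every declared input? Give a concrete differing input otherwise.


Comparing the listings, the differences include: constant usage differs; also arithmetic usage differs.
One worked example (base=3, step=2, limit=1) — price: total = 5; scale = 2; (max(step, step) == (-5)) -> false; result = 0; [pos=2]; result = 2; total = -1; return 2; price_opt: total = 5; scale = 2; (max(step, step) == (-(1 + 4))) -> false; result = 0; [pos=2]; result = 2; total = -1; return 2; agreement on 2.
Sweeping the whole domain (448 inputs) finds no disagreement.
verdict: equivalent
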